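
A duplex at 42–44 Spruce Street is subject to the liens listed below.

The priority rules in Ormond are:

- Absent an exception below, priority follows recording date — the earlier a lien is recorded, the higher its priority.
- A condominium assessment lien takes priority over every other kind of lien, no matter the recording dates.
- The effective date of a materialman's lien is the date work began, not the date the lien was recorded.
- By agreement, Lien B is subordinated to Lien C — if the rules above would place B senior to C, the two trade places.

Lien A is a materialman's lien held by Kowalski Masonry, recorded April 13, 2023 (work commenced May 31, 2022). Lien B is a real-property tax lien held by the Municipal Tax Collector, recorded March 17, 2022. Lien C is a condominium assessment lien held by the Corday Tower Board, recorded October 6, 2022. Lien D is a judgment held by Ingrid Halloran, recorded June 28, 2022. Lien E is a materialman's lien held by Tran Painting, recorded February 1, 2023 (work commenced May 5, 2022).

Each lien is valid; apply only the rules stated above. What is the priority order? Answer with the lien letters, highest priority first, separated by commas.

Adjusting effective dates: A is treated as recorded May 31, 2022, the work-commencement date; E is treated as recorded May 5, 2022, the work-commencement date.
C, as a condominium assessment lien, has superpriority and ranks first.
Remaining liens by effective date: B (March 17, 2022), E (May 5, 2022), A (May 31, 2022), D (June 28, 2022).
Since B is not senior to C, the subordination leaves the order unchanged.

C, B, E, A, D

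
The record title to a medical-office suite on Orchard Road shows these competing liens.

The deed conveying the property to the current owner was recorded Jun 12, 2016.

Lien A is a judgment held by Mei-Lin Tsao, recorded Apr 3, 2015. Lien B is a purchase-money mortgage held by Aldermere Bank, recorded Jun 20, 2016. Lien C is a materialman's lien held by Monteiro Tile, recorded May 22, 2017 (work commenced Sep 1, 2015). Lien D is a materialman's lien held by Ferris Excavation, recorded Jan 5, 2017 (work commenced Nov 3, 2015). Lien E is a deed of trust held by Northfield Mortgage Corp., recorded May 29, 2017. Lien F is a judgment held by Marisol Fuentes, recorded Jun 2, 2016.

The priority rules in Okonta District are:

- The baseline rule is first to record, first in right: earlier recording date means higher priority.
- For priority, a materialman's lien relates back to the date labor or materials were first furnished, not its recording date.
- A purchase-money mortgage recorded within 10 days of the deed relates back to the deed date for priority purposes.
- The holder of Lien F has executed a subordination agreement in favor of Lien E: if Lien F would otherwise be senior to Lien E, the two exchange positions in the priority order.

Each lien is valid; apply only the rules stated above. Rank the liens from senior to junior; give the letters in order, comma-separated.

A, C, D, E, B, F

First, effective dates: B was recorded within the 10-day window, so its effective date is the deed date Jun 12, 2016; C relates back to Sep 1, 2015 (work commenced); D is treated as recorded Nov 3, 2015, the work-commencement date.
By effective date: A (Apr 3, 2015), C (Sep 1, 2015), D (Nov 3, 2015), F (Jun 2, 2016), B (Jun 12, 2016), E (May 29, 2017).
Because F would otherwise rank above E, the subordination swaps them.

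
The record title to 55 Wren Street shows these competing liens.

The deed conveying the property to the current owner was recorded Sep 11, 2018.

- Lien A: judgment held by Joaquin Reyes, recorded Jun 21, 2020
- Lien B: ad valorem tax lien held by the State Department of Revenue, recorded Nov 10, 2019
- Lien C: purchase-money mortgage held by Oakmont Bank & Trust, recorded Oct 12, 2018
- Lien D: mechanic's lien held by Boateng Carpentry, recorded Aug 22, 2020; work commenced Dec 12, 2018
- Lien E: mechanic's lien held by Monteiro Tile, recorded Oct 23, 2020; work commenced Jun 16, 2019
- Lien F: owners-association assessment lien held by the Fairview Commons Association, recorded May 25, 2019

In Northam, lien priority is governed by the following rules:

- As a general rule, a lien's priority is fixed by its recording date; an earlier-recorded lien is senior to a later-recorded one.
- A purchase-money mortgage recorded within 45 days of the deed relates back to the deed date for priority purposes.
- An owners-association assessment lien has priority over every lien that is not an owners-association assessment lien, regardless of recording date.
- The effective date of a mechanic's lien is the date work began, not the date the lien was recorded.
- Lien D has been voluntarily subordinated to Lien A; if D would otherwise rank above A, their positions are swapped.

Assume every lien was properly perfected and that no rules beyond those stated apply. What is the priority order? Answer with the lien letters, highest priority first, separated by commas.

F, C, A, E, B, D

Effective dates: C was recorded within the 45-day window, so its effective date is the deed date Sep 11, 2018; D's effective date is Dec 12, 2018, when work began; E's effective date is Jun 16, 2019, when work began.
F, as an owners-association assessment lien, has superpriority and ranks first.
Remaining liens by effective date: C (Sep 11, 2018), D (Dec 12, 2018), E (Jun 16, 2019), B (Nov 10, 2019), A (Jun 21, 2020).
Because D would otherwise rank above A, the subordination swaps them.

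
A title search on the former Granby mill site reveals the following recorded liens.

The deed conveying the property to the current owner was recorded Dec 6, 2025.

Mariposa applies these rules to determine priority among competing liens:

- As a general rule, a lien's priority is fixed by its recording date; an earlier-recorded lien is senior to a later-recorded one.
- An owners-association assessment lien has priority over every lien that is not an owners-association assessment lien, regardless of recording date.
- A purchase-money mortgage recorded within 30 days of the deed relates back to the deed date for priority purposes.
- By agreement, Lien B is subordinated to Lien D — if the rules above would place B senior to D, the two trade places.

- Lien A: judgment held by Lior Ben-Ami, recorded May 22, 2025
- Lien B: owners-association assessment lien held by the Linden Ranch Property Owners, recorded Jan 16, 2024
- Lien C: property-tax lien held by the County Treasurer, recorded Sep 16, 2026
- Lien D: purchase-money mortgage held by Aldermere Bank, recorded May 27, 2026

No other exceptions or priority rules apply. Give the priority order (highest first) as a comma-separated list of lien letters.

D, A, B, C

Adjusting effective dates: D was recorded 172 days after the deed — beyond 30 days — so no relation-back applies.
B is an owners-association assessment lien and takes priority over every other lien.
Ordering the rest by effective date: A (May 22, 2025), D (May 27, 2026), C (Sep 16, 2026).
B is senior to D before the subordination, so the two trade places.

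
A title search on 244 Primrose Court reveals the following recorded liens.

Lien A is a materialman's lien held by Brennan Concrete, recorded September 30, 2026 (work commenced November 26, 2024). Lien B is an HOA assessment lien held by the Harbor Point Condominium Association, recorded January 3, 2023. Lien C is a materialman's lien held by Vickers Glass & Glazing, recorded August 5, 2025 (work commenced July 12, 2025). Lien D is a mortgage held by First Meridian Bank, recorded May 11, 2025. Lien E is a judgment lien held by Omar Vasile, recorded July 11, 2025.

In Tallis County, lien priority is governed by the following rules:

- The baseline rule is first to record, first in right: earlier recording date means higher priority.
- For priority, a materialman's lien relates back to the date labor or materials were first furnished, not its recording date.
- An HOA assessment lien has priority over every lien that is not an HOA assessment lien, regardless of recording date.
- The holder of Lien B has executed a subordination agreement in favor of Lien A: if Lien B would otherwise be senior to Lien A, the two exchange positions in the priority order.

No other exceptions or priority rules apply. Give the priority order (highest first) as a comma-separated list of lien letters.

A, B, D, E, C

Effective dates: A is treated as recorded November 26, 2024, the work-commencement date; C relates back to July 12, 2025 (work commenced).
B is an HOA assessment lien and takes priority over every other lien.
Ordering the rest by effective date: A (November 26, 2024), D (May 11, 2025), E (July 11, 2025), C (July 12, 2025).
Because B would otherwise rank above A, the subordination swaps them.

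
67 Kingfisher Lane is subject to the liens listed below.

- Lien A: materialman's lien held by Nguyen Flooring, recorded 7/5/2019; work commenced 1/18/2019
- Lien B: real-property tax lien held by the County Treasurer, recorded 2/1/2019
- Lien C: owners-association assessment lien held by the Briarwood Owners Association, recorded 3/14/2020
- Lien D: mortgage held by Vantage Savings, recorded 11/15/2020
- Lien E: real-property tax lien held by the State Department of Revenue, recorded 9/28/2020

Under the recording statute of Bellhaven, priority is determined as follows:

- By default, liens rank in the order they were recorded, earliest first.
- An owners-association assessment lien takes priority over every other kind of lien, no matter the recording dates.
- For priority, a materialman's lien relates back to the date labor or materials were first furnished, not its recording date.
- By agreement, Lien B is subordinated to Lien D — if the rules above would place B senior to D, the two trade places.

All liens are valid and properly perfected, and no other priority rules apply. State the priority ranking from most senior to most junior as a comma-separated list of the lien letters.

C, A, D, E, B

Effective dates after the stated exceptions: A is treated as recorded 1/18/2019, the work-commencement date.
C is an owners-association assessment lien, so it outranks all other liens regardless of date.
Among the remaining liens, by effective date: A (1/18/2019), B (2/1/2019), E (9/28/2020), D (11/15/2020).
B is senior to D before the subordination, so the two trade places.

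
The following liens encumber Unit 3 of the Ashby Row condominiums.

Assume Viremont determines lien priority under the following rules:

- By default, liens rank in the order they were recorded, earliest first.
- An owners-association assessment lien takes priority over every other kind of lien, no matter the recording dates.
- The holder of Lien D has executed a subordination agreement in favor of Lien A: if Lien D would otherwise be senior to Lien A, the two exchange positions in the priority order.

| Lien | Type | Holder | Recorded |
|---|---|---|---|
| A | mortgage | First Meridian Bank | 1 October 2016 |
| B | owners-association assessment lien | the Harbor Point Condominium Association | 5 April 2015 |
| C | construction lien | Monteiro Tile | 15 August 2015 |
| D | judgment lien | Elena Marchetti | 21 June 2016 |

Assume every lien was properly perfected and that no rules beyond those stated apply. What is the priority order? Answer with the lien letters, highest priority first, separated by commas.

B is an owners-association assessment lien, so it outranks all other liens regardless of date.
Among the remaining liens, by effective date: C (15 August 2015), D (21 June 2016), A (1 October 2016).
D would otherwise be senior to A, so under the subordination agreement D and A exchange positions.

B, C, A, D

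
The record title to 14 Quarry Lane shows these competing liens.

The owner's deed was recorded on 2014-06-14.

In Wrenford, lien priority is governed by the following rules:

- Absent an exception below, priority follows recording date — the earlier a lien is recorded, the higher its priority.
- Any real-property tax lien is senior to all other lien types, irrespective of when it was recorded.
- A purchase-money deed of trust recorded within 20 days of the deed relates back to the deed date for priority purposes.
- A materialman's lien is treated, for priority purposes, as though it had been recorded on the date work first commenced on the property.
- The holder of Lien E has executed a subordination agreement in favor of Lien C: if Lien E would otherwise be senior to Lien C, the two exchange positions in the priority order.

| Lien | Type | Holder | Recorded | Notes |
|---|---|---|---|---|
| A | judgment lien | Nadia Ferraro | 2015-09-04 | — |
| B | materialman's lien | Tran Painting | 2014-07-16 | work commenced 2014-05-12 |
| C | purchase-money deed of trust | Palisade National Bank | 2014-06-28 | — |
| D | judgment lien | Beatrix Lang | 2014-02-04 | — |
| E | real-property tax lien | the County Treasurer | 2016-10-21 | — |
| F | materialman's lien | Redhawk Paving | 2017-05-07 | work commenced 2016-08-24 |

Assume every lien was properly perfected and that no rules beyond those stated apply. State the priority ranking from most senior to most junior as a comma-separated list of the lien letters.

C, D, B, E, A, F

Adjusting effective dates: B is treated as recorded 2014-05-12, the work-commencement date; C relates back to the deed date 2014-06-14; F is treated as recorded 2016-08-24, the work-commencement date.
As a real-property tax lien, E is senior to every other lien.
Among the remaining liens, by effective date: D (2014-02-04), B (2014-05-12), C (2014-06-14), A (2015-09-04), F (2016-08-24).
The subordination applies — E was senior to C — so E and C swap.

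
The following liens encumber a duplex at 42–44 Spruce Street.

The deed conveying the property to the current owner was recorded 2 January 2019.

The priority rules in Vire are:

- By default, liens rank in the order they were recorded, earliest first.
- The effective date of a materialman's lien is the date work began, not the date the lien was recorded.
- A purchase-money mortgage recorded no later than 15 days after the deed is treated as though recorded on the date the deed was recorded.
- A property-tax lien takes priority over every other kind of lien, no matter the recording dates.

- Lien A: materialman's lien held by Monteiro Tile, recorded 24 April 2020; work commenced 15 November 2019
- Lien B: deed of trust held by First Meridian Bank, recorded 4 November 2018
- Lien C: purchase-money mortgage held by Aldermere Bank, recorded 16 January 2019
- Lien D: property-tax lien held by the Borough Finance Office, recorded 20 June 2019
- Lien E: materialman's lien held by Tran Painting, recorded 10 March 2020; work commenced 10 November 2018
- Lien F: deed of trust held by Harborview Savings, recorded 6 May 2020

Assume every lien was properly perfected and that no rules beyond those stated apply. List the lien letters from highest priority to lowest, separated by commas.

Effective dates: A is treated as recorded 15 November 2019, the work-commencement date; C relates back to the deed date 2 January 2019; E's effective date is 10 November 2018, when work began.
D is a property-tax lien, so it outranks all other liens regardless of date.
The other liens, earliest effective date first: B (4 November 2018), E (10 November 2018), C (2 January 2019), A (15 November 2019), F (6 May 2020).

D, B, E, C, A, F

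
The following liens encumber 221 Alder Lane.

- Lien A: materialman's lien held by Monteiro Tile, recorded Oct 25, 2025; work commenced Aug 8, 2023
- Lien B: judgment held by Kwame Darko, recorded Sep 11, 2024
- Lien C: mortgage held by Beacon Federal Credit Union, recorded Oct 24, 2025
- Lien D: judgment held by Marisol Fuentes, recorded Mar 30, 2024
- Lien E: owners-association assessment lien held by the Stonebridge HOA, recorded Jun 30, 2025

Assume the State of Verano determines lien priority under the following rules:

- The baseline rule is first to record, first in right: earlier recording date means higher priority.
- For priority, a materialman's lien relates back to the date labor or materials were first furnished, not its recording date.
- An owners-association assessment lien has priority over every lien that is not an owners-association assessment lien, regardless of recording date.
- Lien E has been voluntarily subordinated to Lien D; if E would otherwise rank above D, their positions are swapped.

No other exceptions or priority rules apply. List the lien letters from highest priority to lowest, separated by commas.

D, A, E, B, C

Effective dates after the stated exceptions: A relates back to Aug 8, 2023 (work commenced).
E, as an owners-association assessment lien, has superpriority and ranks first.
Among the remaining liens, by effective date: A (Aug 8, 2023), D (Mar 30, 2024), B (Sep 11, 2024), C (Oct 24, 2025).
Because E would otherwise rank above D, the subordination swaps them.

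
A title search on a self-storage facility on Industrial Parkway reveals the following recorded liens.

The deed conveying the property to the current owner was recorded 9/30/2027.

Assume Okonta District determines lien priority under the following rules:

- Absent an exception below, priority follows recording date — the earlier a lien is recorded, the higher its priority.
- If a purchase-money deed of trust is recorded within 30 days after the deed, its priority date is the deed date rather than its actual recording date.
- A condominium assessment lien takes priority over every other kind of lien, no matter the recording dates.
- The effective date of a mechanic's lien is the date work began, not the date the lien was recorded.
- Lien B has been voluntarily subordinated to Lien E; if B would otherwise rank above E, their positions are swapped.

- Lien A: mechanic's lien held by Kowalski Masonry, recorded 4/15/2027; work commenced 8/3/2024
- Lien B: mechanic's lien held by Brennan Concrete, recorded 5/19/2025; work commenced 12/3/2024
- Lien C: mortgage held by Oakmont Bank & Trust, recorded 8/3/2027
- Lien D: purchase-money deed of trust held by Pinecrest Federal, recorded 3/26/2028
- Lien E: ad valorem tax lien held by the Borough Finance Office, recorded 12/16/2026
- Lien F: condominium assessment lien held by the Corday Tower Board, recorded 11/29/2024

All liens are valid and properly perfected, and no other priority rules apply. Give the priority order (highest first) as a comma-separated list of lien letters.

F, A, E, B, C, D

Adjusting effective dates: A is treated as recorded 8/3/2024, the work-commencement date; B's effective date is 12/3/2024, when work began; D was recorded 178 days after the deed — beyond 30 days — so no relation-back applies.
F is a condominium assessment lien and takes priority over every other lien.
Among the remaining liens, by effective date: A (8/3/2024), B (12/3/2024), E (12/16/2026), C (8/3/2027), D (3/26/2028).
B is senior to E before the subordination, so the two trade places.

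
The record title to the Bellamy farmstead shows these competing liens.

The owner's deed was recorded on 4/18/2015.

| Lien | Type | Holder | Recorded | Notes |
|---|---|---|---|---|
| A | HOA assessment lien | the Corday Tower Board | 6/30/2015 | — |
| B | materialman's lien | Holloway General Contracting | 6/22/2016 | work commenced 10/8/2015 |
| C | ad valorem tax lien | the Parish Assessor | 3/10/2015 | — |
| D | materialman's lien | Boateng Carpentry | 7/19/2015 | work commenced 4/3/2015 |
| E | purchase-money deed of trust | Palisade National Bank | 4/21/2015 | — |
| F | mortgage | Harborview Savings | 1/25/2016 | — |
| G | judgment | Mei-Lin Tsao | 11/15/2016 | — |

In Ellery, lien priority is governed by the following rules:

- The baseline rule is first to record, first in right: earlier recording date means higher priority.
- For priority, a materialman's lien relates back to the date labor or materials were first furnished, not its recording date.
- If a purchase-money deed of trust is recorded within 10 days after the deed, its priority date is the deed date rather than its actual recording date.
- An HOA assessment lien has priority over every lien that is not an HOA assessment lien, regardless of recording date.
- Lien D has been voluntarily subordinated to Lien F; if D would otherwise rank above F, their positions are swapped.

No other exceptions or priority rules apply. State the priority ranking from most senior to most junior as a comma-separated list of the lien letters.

First, effective dates: B relates back to 10/8/2015 (work commenced); D is treated as recorded 4/3/2015, the work-commencement date; E was recorded within the 10-day window, so its effective date is the deed date 4/18/2015.
A, as an HOA assessment lien, has superpriority and ranks first.
Remaining liens by effective date: C (3/10/2015), D (4/3/2015), E (4/18/2015), B (10/8/2015), F (1/25/2016), G (11/15/2016).
D is senior to F before the subordination, so the two trade places.

A, C, F, E, B, D, G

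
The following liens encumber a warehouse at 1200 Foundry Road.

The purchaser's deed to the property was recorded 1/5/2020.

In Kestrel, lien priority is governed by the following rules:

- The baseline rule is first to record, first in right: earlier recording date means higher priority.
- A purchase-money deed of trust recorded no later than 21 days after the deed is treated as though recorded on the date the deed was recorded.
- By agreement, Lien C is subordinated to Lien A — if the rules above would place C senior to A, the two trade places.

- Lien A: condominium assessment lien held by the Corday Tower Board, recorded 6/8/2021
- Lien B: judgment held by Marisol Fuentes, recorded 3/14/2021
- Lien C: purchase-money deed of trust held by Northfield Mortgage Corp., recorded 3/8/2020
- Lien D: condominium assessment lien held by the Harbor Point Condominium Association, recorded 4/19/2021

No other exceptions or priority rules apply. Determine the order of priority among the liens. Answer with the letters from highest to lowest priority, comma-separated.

A, B, D, C

Effective dates after the stated exceptions: C was recorded 63 days after the deed — beyond 21 days — so no relation-back applies.
By effective date, earliest first: C (3/8/2020), B (3/14/2021), D (4/19/2021), A (6/8/2021).
C is senior to A before the subordination, so the two trade places.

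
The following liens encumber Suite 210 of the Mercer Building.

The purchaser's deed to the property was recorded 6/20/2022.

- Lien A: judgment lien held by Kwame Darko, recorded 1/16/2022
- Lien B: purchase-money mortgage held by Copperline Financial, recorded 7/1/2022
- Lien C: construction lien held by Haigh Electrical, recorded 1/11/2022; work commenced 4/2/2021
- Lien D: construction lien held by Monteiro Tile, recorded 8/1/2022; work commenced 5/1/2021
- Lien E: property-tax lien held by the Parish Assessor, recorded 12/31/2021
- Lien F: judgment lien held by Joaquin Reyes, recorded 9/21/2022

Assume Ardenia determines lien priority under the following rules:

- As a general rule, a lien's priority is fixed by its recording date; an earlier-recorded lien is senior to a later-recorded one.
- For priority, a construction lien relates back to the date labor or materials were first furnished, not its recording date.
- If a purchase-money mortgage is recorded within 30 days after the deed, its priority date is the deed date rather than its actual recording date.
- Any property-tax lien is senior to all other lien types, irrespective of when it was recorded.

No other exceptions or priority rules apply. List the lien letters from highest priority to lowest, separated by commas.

Adjusting effective dates: B's effective date is the deed date, 6/20/2022; C is treated as recorded 4/2/2021, the work-commencement date; D is treated as recorded 5/1/2021, the work-commencement date.
E is a property-tax lien, so it outranks all other liens regardless of date.
Remaining liens by effective date: C (4/2/2021), D (5/1/2021), A (1/16/2022), B (6/20/2022), F (9/21/2022).

E, C, D, A, B, F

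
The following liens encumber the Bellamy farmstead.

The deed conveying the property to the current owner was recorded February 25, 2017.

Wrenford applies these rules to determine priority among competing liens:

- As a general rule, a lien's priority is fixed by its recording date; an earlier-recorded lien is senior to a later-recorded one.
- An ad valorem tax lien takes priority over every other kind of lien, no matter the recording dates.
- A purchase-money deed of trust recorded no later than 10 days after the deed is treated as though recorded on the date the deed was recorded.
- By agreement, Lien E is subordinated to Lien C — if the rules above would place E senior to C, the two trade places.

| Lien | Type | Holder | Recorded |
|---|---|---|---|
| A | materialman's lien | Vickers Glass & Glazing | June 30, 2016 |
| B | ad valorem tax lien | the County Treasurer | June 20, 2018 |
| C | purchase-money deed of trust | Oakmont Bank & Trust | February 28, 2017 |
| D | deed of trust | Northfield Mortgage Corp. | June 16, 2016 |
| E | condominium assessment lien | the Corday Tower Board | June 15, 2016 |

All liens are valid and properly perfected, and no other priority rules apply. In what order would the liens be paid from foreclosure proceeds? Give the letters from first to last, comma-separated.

First, effective dates: C's effective date is the deed date, February 25, 2017.
B is an ad valorem tax lien and takes priority over every other lien.
Ordering the rest by effective date: E (June 15, 2016), D (June 16, 2016), A (June 30, 2016), C (February 25, 2017).
The subordination applies — E was senior to C — so E and C swap.

B, C, D, A, E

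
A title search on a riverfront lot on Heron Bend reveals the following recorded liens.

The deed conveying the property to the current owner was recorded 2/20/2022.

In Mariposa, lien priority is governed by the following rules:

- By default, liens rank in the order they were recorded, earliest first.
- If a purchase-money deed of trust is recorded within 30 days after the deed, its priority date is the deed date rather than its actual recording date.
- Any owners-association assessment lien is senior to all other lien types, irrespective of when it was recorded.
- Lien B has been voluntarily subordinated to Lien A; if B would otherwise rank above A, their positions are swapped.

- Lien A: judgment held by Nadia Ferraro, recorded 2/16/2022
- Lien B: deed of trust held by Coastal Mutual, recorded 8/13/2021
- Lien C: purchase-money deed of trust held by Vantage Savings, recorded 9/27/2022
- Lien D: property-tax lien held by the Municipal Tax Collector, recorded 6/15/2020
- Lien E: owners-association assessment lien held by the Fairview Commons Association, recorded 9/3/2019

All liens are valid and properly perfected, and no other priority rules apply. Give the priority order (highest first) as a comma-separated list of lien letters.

E, D, A, B, C

Adjusting effective dates: C was recorded 219 days after the deed, outside the 30-day window, so it keeps its recording date.
E is an owners-association assessment lien, so it outranks all other liens regardless of date.
Among the remaining liens, by effective date: D (6/15/2020), B (8/13/2021), A (2/16/2022), C (9/27/2022).
The subordination applies — B was senior to A — so B and A swap.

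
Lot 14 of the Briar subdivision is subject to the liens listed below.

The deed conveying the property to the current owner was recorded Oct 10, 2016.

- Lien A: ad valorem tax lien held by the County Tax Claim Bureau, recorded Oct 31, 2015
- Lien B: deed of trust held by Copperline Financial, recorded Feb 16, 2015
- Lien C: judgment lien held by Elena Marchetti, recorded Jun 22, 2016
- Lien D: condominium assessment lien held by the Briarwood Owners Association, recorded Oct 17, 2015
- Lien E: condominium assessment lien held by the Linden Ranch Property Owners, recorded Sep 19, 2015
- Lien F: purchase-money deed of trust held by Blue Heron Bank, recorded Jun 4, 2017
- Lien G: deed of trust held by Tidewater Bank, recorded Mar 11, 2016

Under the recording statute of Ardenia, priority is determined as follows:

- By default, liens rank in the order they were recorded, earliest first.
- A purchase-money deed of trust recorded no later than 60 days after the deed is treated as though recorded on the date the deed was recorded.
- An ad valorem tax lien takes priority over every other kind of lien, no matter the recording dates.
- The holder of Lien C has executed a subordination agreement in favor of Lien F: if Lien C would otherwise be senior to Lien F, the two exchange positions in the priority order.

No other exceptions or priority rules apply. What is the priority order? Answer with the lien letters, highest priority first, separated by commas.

A, B, E, D, G, F, C

First, effective dates: F was recorded 237 days after the deed — beyond 60 days — so no relation-back applies.
A, as an ad valorem tax lien, has superpriority and ranks first.
Ordering the rest by effective date: B (Feb 16, 2015), E (Sep 19, 2015), D (Oct 17, 2015), G (Mar 11, 2016), C (Jun 22, 2016), F (Jun 4, 2017).
C is senior to F before the subordination, so the two trade places.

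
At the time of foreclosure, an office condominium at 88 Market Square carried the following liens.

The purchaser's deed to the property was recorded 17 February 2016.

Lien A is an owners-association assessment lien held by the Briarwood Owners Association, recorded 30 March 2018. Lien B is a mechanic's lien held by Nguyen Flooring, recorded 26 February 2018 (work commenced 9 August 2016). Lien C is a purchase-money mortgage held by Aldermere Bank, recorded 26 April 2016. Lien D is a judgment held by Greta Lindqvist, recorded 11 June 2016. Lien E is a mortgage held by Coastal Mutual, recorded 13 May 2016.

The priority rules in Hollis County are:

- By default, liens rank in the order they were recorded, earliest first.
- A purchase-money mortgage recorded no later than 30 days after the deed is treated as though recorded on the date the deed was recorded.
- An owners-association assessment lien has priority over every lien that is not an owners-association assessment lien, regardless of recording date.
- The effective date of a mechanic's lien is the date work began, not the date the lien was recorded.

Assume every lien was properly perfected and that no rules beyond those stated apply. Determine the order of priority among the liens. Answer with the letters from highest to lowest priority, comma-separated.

Effective dates after the stated exceptions: B relates back to 9 August 2016 (work commenced); C was recorded 69 days after the deed — beyond 30 days — so no relation-back applies.
A, as an owners-association assessment lien, has superpriority and ranks first.
Among the remaining liens, by effective date: C (26 April 2016), E (13 May 2016), D (11 June 2016), B (9 August 2016).

A, C, E, D, B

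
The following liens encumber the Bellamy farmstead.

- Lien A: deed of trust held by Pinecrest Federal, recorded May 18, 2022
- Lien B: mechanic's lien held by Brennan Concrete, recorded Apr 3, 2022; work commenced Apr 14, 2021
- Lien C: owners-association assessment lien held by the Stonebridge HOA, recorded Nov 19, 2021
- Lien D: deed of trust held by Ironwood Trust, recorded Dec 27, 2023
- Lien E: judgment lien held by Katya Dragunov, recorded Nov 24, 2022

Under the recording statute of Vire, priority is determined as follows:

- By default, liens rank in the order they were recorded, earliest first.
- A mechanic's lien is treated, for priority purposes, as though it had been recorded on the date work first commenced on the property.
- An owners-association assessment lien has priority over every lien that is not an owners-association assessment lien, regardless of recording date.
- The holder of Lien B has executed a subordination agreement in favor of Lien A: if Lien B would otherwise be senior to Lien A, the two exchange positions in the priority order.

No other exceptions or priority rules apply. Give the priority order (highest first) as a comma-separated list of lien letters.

C, A, B, E, D

Effective dates: B's effective date is Apr 14, 2021, when work began.
C, as an owners-association assessment lien, has superpriority and ranks first.
Remaining liens by effective date: B (Apr 14, 2021), A (May 18, 2022), E (Nov 24, 2022), D (Dec 27, 2023).
B is senior to A before the subordination, so the two trade places.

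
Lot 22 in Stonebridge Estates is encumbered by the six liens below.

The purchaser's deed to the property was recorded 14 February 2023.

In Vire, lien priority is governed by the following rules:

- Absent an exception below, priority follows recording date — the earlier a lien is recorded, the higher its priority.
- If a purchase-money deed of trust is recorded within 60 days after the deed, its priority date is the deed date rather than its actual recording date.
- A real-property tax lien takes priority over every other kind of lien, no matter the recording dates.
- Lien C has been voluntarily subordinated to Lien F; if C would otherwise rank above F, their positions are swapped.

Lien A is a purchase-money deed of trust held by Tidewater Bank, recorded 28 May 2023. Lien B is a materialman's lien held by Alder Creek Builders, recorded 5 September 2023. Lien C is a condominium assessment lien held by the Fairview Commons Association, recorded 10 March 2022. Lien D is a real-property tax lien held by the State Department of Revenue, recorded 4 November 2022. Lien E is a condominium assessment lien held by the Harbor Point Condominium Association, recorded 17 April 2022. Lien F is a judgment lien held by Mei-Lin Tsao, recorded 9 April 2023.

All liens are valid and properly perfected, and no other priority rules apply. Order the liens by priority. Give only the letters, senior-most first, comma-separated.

Effective dates: A was recorded 103 days after the deed, outside the 60-day window, so it keeps its recording date.
As a real-property tax lien, D is senior to every other lien.
Among the remaining liens, by effective date: C (10 March 2022), E (17 April 2022), F (9 April 2023), A (28 May 2023), B (5 September 2023).
C would otherwise be senior to F, so under the subordination agreement C and F exchange positions.

D, F, E, C, A, B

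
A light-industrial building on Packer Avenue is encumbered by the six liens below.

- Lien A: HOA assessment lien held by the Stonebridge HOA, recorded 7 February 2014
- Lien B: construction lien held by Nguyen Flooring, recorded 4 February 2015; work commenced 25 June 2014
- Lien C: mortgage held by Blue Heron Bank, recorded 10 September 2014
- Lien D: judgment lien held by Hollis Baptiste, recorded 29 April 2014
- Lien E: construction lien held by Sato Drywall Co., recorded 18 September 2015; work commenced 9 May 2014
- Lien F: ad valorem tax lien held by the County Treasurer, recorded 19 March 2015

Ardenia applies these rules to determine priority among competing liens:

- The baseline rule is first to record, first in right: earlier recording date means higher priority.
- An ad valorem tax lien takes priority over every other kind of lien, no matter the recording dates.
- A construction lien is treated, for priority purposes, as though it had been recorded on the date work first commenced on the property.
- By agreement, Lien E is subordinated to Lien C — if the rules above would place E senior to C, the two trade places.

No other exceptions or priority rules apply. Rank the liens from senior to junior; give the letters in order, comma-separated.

First, effective dates: B relates back to 25 June 2014 (work commenced); E's effective date is 9 May 2014, when work began.
F is an ad valorem tax lien and takes priority over every other lien.
Remaining liens by effective date: A (7 February 2014), D (29 April 2014), E (9 May 2014), B (25 June 2014), C (10 September 2014).
The subordination applies — E was senior to C — so E and C swap.

F, A, D, C, B, E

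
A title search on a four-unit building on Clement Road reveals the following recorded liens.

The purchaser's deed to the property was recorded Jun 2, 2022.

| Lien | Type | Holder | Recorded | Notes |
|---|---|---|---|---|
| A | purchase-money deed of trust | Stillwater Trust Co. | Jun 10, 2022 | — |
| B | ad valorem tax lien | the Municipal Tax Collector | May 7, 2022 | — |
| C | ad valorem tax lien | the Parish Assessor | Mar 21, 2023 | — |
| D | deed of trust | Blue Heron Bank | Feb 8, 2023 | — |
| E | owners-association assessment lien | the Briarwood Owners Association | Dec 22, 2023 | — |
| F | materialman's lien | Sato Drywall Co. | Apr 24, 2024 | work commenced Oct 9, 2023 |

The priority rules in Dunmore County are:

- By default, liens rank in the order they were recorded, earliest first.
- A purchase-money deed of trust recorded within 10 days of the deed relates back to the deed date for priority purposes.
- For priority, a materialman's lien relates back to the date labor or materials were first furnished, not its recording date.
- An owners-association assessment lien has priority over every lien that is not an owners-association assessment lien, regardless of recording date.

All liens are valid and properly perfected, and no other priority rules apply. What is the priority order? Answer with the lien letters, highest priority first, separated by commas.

E, B, A, D, C, F

Effective dates: A relates back to the deed date Jun 2, 2022; F relates back to Oct 9, 2023 (work commenced).
E is an owners-association assessment lien and takes priority over every other lien.
Among the remaining liens, by effective date: B (May 7, 2022), A (Jun 2, 2022), D (Feb 8, 2023), C (Mar 21, 2023), F (Oct 9, 2023).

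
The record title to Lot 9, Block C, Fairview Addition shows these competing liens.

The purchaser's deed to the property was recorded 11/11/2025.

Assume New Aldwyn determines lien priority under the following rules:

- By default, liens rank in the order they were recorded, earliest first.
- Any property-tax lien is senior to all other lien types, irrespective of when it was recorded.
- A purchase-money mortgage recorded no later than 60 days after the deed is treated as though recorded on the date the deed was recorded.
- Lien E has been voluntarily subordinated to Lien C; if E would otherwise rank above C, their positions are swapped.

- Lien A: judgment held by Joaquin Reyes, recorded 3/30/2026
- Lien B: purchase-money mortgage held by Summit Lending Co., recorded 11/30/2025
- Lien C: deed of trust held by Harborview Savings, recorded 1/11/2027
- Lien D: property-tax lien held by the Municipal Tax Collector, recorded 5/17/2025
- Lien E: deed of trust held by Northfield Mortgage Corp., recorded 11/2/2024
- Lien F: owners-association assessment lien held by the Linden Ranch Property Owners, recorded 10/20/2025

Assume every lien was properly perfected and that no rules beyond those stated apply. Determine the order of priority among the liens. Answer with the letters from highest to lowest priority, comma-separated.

D, C, F, B, A, E

First, effective dates: B relates back to the deed date 11/11/2025.
D is a property-tax lien and takes priority over every other lien.
Ordering the rest by effective date: E (11/2/2024), F (10/20/2025), B (11/11/2025), A (3/30/2026), C (1/11/2027).
Because E would otherwise rank above C, the subordination swaps them.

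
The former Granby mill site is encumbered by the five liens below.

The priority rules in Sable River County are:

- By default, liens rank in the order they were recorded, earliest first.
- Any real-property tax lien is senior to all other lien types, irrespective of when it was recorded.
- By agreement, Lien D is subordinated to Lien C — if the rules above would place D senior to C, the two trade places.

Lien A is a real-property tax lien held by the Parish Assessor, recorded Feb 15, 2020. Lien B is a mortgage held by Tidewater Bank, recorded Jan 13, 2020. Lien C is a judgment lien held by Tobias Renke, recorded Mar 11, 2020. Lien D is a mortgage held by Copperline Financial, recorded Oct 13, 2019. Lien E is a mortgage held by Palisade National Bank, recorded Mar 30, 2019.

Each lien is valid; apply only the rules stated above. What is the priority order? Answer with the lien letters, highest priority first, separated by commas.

As a real-property tax lien, A is senior to every other lien.
Among the remaining liens, by effective date: E (Mar 30, 2019), D (Oct 13, 2019), B (Jan 13, 2020), C (Mar 11, 2020).
Because D would otherwise rank above C, the subordination swaps them.

A, E, C, B, D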